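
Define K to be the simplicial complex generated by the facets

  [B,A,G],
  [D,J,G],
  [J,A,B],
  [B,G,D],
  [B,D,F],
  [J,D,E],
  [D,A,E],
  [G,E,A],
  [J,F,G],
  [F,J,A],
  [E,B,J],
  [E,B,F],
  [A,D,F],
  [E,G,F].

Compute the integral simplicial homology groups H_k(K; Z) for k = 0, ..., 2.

H_0 ≅ Z,  H_1 ≅ Z^2,  H_2 ≅ Z.

Take the total order A < B < D < E < F < G < J on the vertex set. Then K (dimension 2) consists of the simplices:

  0-simplices (7): A, B, D, E, F, G, J
  1-simplices (21): AB, AD, AE, AF, AG, AJ, BD, BE, BF, BG, BJ, DE, DF, DG, DJ, EF, EG, EJ, FG, FJ, GJ
  2-simplices (14): ABG, ABJ, ADE, ADF, AEG, AFJ, BDF, BDG, BEF, BEJ, DEJ, DGJ, EFG, FGJ

so the chain groups are C_0 ≅ Z^7, C_1 ≅ Z^21, C_2 ≅ Z^14.

The boundary map ∂_1: C_1 → C_0 sends each edge [p,q] (with p < q) to q − p. For instance
  ∂DG = G − D.
As a 7×21 matrix over Z this has rank 6, with invariant factors (1,1,1,1,1,1).

∂_2: C_2 → C_1 acts by ∂[p,q,r] = [q,r] − [p,r] + [p,q]. For instance
  ∂FGJ = GJ − FJ + FG,
  ∂DEJ = EJ − DJ + DE.
This gives a 21×14 integer matrix of rank 13; reducing to Smith normal form yields diagonal entries (1,1,1,1,1,1,1,1,1,1,1,1,1).

From H_k ≅ ker(∂_k) / im(∂_{k+1}) we obtain:

  H_0: rank C_0 − rank ∂_1 = 7 − 6 = 1, and the invariant factors of ∂_1 are all 1, so H_0 ≅ Z.
  H_1: rank ker ∂_1 − rank ∂_2 = (21 − 6) − 13 = 2, and the invariant factors of ∂_2 are all 1, so H_1 ≅ Z^2.
  H_2: rank ker ∂_2 − rank ∂_3 = (14 − 13) − 0 = 1, and there is no ∂_3, so H_2 ≅ Z.

As a check, the Euler characteristic is 7 − 21 + 14 = 0, which agrees with 1 − 2 + 1 = 0.
(K is a triangulation of the torus T^2.)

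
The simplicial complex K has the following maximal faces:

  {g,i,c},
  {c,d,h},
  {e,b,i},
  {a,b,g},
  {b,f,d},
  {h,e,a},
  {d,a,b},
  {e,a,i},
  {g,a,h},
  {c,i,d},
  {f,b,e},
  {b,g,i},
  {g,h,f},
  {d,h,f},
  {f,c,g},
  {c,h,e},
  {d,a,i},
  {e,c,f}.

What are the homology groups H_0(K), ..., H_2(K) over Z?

Take the total order a < b < c < d < e < f < g < h < i on the vertex set. Then K (dimension 2) consists of the simplices:

  0-simplices (9): a, b, c, d, e, f, g, h, i
  1-simplices (27): ab, ad, ae, ag, ah, ai, bd, be, bf, bg, bi, cd, ce, cf, cg, ch, ci, df, dh, di, ef, eh, ei, fg, fh, gh, gi
  2-simplices (18): abd, abg, adi, aeh, aei, agh, bdf, bef, bei, bgi, cdh, cdi, cef, ceh, cfg, cgi, dfh, fgh

giving chain groups C_0 ≅ Z^9, C_1 ≅ Z^27, C_2 ≅ Z^18.

The boundary map ∂_1: C_1 → C_0 maps an edge to its endpoints' difference, ∂[p,q] = q − p.
As a 9×27 matrix over Z this has rank 8, with invariant factors (1,1,1,1,1,1,1,1).

Boundary ∂_2: C_2 → C_1 maps a triangle to the signed sum of its edges. For instance
  ∂bdf = df − bf + bd,
  ∂adi = di − ai + ad.
The 27×18 boundary matrix has rank 18 and Smith normal form diag(1,1,1,1,1,1,1,1,1,1,1,1,1,1,1,1,1,2).

Reading off H_k = ker ∂_k / im ∂_{k+1}:

  H_0: rank C_0 − rank ∂_1 = 9 − 8 = 1, and the invariant factors of ∂_1 are all 1, so H_0 ≅ Z.
  H_1: rank ker ∂_1 − rank ∂_2 = (27 − 8) − 18 = 1, and ∂_2 has invariant factor 2 > 1, so H_1 ≅ Z ⊕ Z/2.
  H_2: rank ker ∂_2 − rank ∂_3 = (18 − 18) − 0 = 0, and there is no ∂_3, so H_2 ≅ 0.

(K is a triangulation of the Klein bottle.)

H_0 ≅ Z,  H_1 ≅ Z ⊕ Z/2,  H_2 = 0.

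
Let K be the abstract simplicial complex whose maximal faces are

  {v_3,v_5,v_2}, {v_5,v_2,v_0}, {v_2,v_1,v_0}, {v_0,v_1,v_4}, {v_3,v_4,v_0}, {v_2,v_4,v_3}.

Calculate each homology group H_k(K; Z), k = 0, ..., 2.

H_0 = Z,  H_1 = Z,  H_2 = 0.

K has 6 vertices, 12 edges, 6 triangles.
rank ∂_0 = 0, rank ∂_1 = 5 ⇒ b_0 = 6 − 0 − 5 = 1; all invariant factors of ∂_1 are 1 so no torsion. So H_0 ≅ Z.
rank ∂_1 = 5, rank ∂_2 = 6 ⇒ b_1 = 12 − 5 − 6 = 1; all invariant factors of ∂_2 are 1 so no torsion. So H_1 ≅ Z.
rank ∂_2 = 6, rank ∂_3 = 0 ⇒ b_2 = 6 − 6 − 0 = 0. So H_2 ≅ 0.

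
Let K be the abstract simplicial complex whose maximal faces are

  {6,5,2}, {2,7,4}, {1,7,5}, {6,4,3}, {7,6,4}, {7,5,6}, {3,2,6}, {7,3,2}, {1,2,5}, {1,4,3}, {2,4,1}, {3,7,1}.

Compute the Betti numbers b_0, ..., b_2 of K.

K has 7 vertices, 18 edges, 12 triangles.
rank ∂_0 = 0, rank ∂_1 = 6 ⇒ b_0 = 7 − 0 − 6 = 1; all invariant factors of ∂_1 are 1 so no torsion. So H_0 = Z.
rank ∂_1 = 6, rank ∂_2 = 12 ⇒ b_1 = 18 − 6 − 12 = 0; ∂_2 has invariant factor(s) [2] giving torsion. So H_1 = Z/2.
rank ∂_2 = 12, rank ∂_3 = 0 ⇒ b_2 = 12 − 12 − 0 = 0. So H_2 = 0.

b_0 = 1, b_1 = 0, b_2 = 0.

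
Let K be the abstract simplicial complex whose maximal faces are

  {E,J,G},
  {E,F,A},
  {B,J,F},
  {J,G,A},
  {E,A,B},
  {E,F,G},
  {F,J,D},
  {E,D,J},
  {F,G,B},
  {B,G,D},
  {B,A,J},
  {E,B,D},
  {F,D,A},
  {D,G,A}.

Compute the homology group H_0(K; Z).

H_0 ≅ Z.

Fix the vertex order A < B < D < E < F < G < J and write every simplex with vertices in increasing order. Then dim K = 2 and the simplices of K are:

  0-simplices (7): A, B, D, E, F, G, J
  1-simplices (21): AB, AD, AE, AF, AG, AJ, BD, BE, BF, BG, BJ, DE, DF, DG, DJ, EF, EG, EJ, FG, FJ, GJ
  2-simplices (14): ABE, ABJ, ADF, ADG, AEF, AGJ, BDE, BDG, BFG, BFJ, DEJ, DFJ, EFG, EGJ

Hence C_0 ≅ Z^7, C_1 ≅ Z^21, C_2 ≅ Z^14.

Boundary ∂_1: C_1 → C_0 is given by ∂[p,q] = [q] − [p]. For instance
  ∂AG = G − A.
As a 7×21 matrix over Z this has rank 6, with invariant factors (1,1,1,1,1,1).

The boundary map ∂_2: C_2 → C_1 acts by ∂[p,q,r] = [q,r] − [p,r] + [p,q]. For instance
  ∂DFJ = FJ − DJ + DF,
  ∂BFJ = FJ − BJ + BF.
As a 21×14 matrix over Z this has rank 13, with invariant factors (1,1,1,1,1,1,1,1,1,1,1,1,1).

Now H_k = ker ∂_k / im ∂_{k+1}, so:

  H_0: rank C_0 − rank ∂_1 = 7 − 6 = 1, and the invariant factors of ∂_1 are all 1, so H_0 = Z.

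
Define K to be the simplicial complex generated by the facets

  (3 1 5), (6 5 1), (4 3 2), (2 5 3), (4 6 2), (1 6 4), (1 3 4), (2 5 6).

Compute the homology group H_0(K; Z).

H_0 ≅ Z.

K has 6 vertices, 12 edges, 8 triangles.
rank ∂_0 = 0, rank ∂_1 = 5 ⇒ b_0 = 6 − 0 − 5 = 1; all invariant factors of ∂_1 are 1 so no torsion. So H_0 ≅ Z.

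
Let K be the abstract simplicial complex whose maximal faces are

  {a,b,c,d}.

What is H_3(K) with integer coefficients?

H_3 = 0.

Take the total order a < b < c < d on the vertex set. Then K (dimension 3) consists of the simplices:

  0-simplices (4): a, b, c, d
  1-simplices (6): ab, ac, ad, bc, bd, cd
  2-simplices (4): abc, abd, acd, bcd
  3-simplices (1): abcd

so the chain groups are C_0 ≅ Z^4, C_1 ≅ Z^6, C_2 ≅ Z^4, C_3 ≅ Z^1.

Boundary ∂_1: C_1 → C_0 sends each edge [p,q] (with p < q) to q − p. For instance
  ∂ac = c − a.
As a 4×6 matrix over Z this has rank 3, with invariant factors (1,1,1).

The boundary map ∂_2: C_2 → C_1 acts by ∂[p,q,r] = [q,r] − [p,r] + [p,q]. For instance
  ∂acd = cd − ad + ac,
  ∂abd = bd − ad + ab.
This gives a 6×4 integer matrix of rank 3; reducing to Smith normal form yields diagonal entries (1,1,1).

Boundary ∂_3: C_3 → C_2 sends each 3-simplex σ to the alternating sum Σ_i (−1)^i (σ with its i-th vertex removed). For instance
  ∂abcd = bcd − acd + abd − abc.
As a 4×1 matrix over Z this has rank 1, with invariant factors (1).

Reading off H_k = ker ∂_k / im ∂_{k+1}:

  H_3: rank ker ∂_3 − rank ∂_4 = (1 − 1) − 0 = 0, and there is no ∂_4, so H_3 ≅ 0.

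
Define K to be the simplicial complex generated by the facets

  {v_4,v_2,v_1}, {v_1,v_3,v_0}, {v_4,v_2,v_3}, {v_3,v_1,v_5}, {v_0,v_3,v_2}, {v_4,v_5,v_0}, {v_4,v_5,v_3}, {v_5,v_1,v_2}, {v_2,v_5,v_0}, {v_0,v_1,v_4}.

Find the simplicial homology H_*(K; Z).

H_0 = Z,  H_1 = Z/2,  H_2 = 0.

Order the vertices as v_0 < v_1 < v_2 < v_3 < v_4 < v_5. Listing each simplex with vertices in this order, K has dimension 2 with simplices:

  0-simplices (6): [v_0], [v_1], [v_2], [v_3], [v_4], [v_5]
  1-simplices (15): (15 of them)
  2-simplices (10): [v_0,v_1,v_3], [v_0,v_1,v_4], [v_0,v_2,v_3], [v_0,v_2,v_5], [v_0,v_4,v_5], [v_1,v_2,v_4], [v_1,v_2,v_5], [v_1,v_3,v_5], [v_2,v_3,v_4], [v_3,v_4,v_5]

giving chain groups C_0 ≅ Z^6, C_1 ≅ Z^15, C_2 ≅ Z^10.

The boundary map ∂_1: C_1 → C_0 sends each edge [p,q] (with p < q) to q − p.
This gives a 6×15 integer matrix of rank 5; reducing to Smith normal form yields diagonal entries (1,1,1,1,1).

Boundary ∂_2: C_2 → C_1 sends each 2-simplex [p,q,r] to [q,r] − [p,r] + [p,q]. For instance
  ∂[v_0,v_1,v_3] = [v_1,v_3] − [v_0,v_3] + [v_0,v_1],
  ∂[v_3,v_4,v_5] = [v_4,v_5] − [v_3,v_5] + [v_3,v_4].
The resulting 15×10 matrix has rank 10, and its Smith normal form has invariant factors (1,1,1,1,1,1,1,1,1,2).

Computing H_k = (kernel of ∂_k) / (image of ∂_{k+1}):

  H_0: rank C_0 − rank ∂_1 = 6 − 5 = 1, and the invariant factors of ∂_1 are all 1, so H_0 = Z.
  H_1: rank ker ∂_1 − rank ∂_2 = (15 − 5) − 10 = 0, and ∂_2 has invariant factor 2 > 1, so H_1 = Z/2.
  H_2: rank ker ∂_2 − rank ∂_3 = (10 − 10) − 0 = 0, and there is no ∂_3, so H_2 = 0.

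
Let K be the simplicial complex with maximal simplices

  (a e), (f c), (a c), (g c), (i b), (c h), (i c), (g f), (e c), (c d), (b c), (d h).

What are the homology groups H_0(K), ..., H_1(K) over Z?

Order the vertices as a < b < c < d < e < f < g < h < i. Listing each simplex with vertices in this order, K has dimension 1 with simplices:

  0-simplices (9): a, b, c, d, e, f, g, h, i
  1-simplices (12): ac, ae, bc, bi, cd, ce, cf, cg, ch, ci, dh, fg

so the chain groups are C_0 ≅ Z^9, C_1 ≅ Z^12.

∂_1: C_1 → C_0 maps an edge to its endpoints' difference, ∂[p,q] = q − p.
The 9×12 boundary matrix has rank 8 and Smith normal form diag(1,1,1,1,1,1,1,1).

From H_k ≅ ker(∂_k) / im(∂_{k+1}) we obtain:

  H_0: rank C_0 − rank ∂_1 = 9 − 8 = 1, and the invariant factors of ∂_1 are all 1, so H_0 = Z.
  H_1: rank ker ∂_1 − rank ∂_2 = (12 − 8) − 0 = 4, and there is no ∂_2, so H_1 = Z^4.

(K is a triangulation of a wedge of 4 circles.)

H_0 ≅ Z,  H_1 ≅ Z^4.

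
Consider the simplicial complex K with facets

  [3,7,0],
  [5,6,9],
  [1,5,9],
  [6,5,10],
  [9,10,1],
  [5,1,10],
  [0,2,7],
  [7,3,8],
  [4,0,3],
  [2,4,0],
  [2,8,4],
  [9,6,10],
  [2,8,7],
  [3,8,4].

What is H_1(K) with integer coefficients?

H_1 = 0.

Take the total order 0 < 1 < 2 < 3 < 4 < 5 < 6 < 7 < 8 < 9 < 10 on the vertex set. Then K (dimension 2) consists of the simplices:

  0-simplices (11): [0], [1], [2], [3], [4], [5], [6], [7], [8], [9], [10]
  1-simplices (21): [0,2], [0,3], [0,4], [0,7], [1,5], [1,9], [1,10], [2,4], [2,7], [2,8], [3,4], [3,7], [3,8], [4,8], [5,6], [5,9], [5,10], [6,9], [6,10], [7,8], [9,10]
  2-simplices (14): [0,2,4], [0,2,7], [0,3,4], [0,3,7], [1,5,9], [1,5,10], [1,9,10], [2,4,8], [2,7,8], [3,4,8], [3,7,8], [5,6,9], [5,6,10], [6,9,10]

so the chain groups are C_0 ≅ Z^11, C_1 ≅ Z^21, C_2 ≅ Z^14.

Boundary ∂_1: C_1 → C_0 maps an edge to its endpoints' difference, ∂[p,q] = q − p. For instance
  ∂[3,7] = [7] − [3].
The resulting 11×21 matrix has rank 9, and its Smith normal form has invariant factors (1,1,1,1,1,1,1,1,1).

∂_2: C_2 → C_1 acts by ∂[p,q,r] = [q,r] − [p,r] + [p,q]. For instance
  ∂[0,2,4] = [2,4] − [0,4] + [0,2],
  ∂[3,7,8] = [7,8] − [3,8] + [3,7].
The resulting 21×14 matrix has rank 12, and its Smith normal form has invariant factors (1,1,1,1,1,1,1,1,1,1,1,1).

From H_k ≅ ker(∂_k) / im(∂_{k+1}) we obtain:

  H_1: rank ker ∂_1 − rank ∂_2 = (21 − 9) − 12 = 0, and the invariant factors of ∂_2 are all 1, so H_1 ≅ 0.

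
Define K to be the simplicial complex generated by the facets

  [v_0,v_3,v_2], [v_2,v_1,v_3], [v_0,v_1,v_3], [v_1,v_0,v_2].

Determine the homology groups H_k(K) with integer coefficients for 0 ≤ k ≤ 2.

Take the total order v_0 < v_1 < v_2 < v_3 on the vertex set. Then K (dimension 2) consists of the simplices:

  0-simplices (4): [v_0], [v_1], [v_2], [v_3]
  1-simplices (6): [v_0,v_1], [v_0,v_2], [v_0,v_3], [v_1,v_2], [v_1,v_3], [v_2,v_3]
  2-simplices (4): [v_0,v_1,v_2], [v_0,v_1,v_3], [v_0,v_2,v_3], [v_1,v_2,v_3]

Hence C_0 ≅ Z^4, C_1 ≅ Z^6, C_2 ≅ Z^4.

The boundary map ∂_1: C_1 → C_0 is given by ∂[p,q] = [q] − [p]. For instance
  ∂[v_0,v_2] = [v_2] − [v_0].
The 4×6 boundary matrix has rank 3 and Smith normal form diag(1,1,1).

Boundary ∂_2: C_2 → C_1 sends each 2-simplex [p,q,r] to [q,r] − [p,r] + [p,q]. For instance
  ∂[v_0,v_1,v_3] = [v_1,v_3] − [v_0,v_3] + [v_0,v_1],
  ∂[v_0,v_2,v_3] = [v_2,v_3] − [v_0,v_3] + [v_0,v_2].
As a 6×4 matrix over Z this has rank 3, with invariant factors (1,1,1).

Now H_k = ker ∂_k / im ∂_{k+1}, so:

  H_0: rank C_0 − rank ∂_1 = 4 − 3 = 1, and the invariant factors of ∂_1 are all 1, so H_0 = Z.
  H_1: rank ker ∂_1 − rank ∂_2 = (6 − 3) − 3 = 0, and the invariant factors of ∂_2 are all 1, so H_1 = 0.
  H_2: rank ker ∂_2 − rank ∂_3 = (4 − 3) − 0 = 1, and there is no ∂_3, so H_2 = Z.

H_0 = Z,  H_1 = 0,  H_2 = Z.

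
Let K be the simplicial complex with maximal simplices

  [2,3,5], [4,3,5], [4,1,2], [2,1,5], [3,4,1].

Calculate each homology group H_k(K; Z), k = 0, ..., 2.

H_0 = Z,  H_1 = Z,  H_2 = 0.

Fix the vertex order 1 < 2 < 3 < 4 < 5 and write every simplex with vertices in increasing order. Then dim K = 2 and the simplices of K are:

  0-simplices (5): [1], [2], [3], [4], [5]
  1-simplices (10): [1,2], [1,3], [1,4], [1,5], [2,3], [2,4], [2,5], [3,4], [3,5], [4,5]
  2-simplices (5): [1,2,4], [1,2,5], [1,3,4], [2,3,5], [3,4,5]

Hence C_0 ≅ Z^5, C_1 ≅ Z^10, C_2 ≅ Z^5.

The boundary map ∂_1: C_1 → C_0 is given by ∂[p,q] = [q] − [p].
The 5×10 boundary matrix has rank 4 and Smith normal form diag(1,1,1,1).

The boundary map ∂_2: C_2 → C_1 sends each 2-simplex [p,q,r] to [q,r] − [p,r] + [p,q]. For instance
  ∂[2,3,5] = [3,5] − [2,5] + [2,3],
  ∂[3,4,5] = [4,5] − [3,5] + [3,4].
The resulting 10×5 matrix has rank 5, and its Smith normal form has invariant factors (1,1,1,1,1).

Computing H_k = (kernel of ∂_k) / (image of ∂_{k+1}):

  H_0: rank C_0 − rank ∂_1 = 5 − 4 = 1, and the invariant factors of ∂_1 are all 1, so H_0 ≅ Z.
  H_1: rank ker ∂_1 − rank ∂_2 = (10 − 4) − 5 = 1, and the invariant factors of ∂_2 are all 1, so H_1 ≅ Z.
  H_2: rank ker ∂_2 − rank ∂_3 = (5 − 5) − 0 = 0, and there is no ∂_3, so H_2 ≅ 0.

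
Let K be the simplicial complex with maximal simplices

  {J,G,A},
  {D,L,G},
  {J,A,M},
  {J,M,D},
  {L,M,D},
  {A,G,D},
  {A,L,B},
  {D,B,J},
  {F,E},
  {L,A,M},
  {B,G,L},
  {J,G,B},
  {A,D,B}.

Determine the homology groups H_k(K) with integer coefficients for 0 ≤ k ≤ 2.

Fix the vertex order A < B < D < E < F < G < J < L < M and write every simplex with vertices in increasing order. Then dim K = 2 and the simplices of K are:

  0-simplices (9): A, B, D, E, F, G, J, L, M
  1-simplices (19): AB, AD, AG, AJ, AL, AM, BD, BG, BJ, BL, DG, DJ, DL, DM, EF, GJ, GL, JM, LM
  2-simplices (12): ABD, ABL, ADG, AGJ, AJM, ALM, BDJ, BGJ, BGL, DGL, DJM, DLM

giving chain groups C_0 ≅ Z^9, C_1 ≅ Z^19, C_2 ≅ Z^12.

∂_1: C_1 → C_0 is given by ∂[p,q] = [q] − [p].
The resulting 9×19 matrix has rank 7, and its Smith normal form has invariant factors (1,1,1,1,1,1,1).

The boundary map ∂_2: C_2 → C_1 sends each 2-simplex [p,q,r] to [q,r] − [p,r] + [p,q]. For instance
  ∂ADG = DG − AG + AD,
  ∂DJM = JM − DM + DJ.
As a 19×12 matrix over Z this has rank 12, with invariant factors (1,1,1,1,1,1,1,1,1,1,1,2).

Now H_k = ker ∂_k / im ∂_{k+1}, so:

  H_0: rank C_0 − rank ∂_1 = 9 − 7 = 2, and the invariant factors of ∂_1 are all 1, so H_0 ≅ Z^2.
  H_1: rank ker ∂_1 − rank ∂_2 = (19 − 7) − 12 = 0, and ∂_2 has invariant factor 2 > 1, so H_1 ≅ Z/2.
  H_2: rank ker ∂_2 − rank ∂_3 = (12 − 12) − 0 = 0, and there is no ∂_3, so H_2 ≅ 0.

As a check, the Euler characteristic is 9 − 19 + 12 = 2, which agrees with 2 − 0 + 0 = 2.

H_0 = Z^2,  H_1 = Z/2,  H_2 = 0.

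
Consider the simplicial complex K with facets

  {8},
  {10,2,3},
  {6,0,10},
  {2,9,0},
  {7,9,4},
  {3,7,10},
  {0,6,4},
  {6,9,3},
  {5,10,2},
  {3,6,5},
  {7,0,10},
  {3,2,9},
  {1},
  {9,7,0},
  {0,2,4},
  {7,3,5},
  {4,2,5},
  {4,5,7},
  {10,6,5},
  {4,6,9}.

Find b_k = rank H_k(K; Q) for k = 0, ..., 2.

b_0 = 3, b_1 = 1, b_2 = 0.

Fix the vertex order 0 < 1 < 2 < 3 < 4 < 5 < 6 < 7 < 8 < 9 < 10 and write every simplex with vertices in increasing order. Then dim K = 2 and the simplices of K are:

  0-simplices (11): [0], [1], [2], [3], [4], [5], [6], [7], [8], [9], [10]
  1-simplices (27): (27 of them)
  2-simplices (18): (18 of them)

Hence C_0 ≅ Z^11, C_1 ≅ Z^27, C_2 ≅ Z^18.

Boundary ∂_1: C_1 → C_0 sends each edge [p,q] (with p < q) to q − p.
The 11×27 boundary matrix has rank 8 and Smith normal form diag(1,1,1,1,1,1,1,1).

∂_2: C_2 → C_1 acts by ∂[p,q,r] = [q,r] − [p,r] + [p,q]. For instance
  ∂[0,6,10] = [6,10] − [0,10] + [0,6],
  ∂[4,7,9] = [7,9] − [4,9] + [4,7].
The resulting 27×18 matrix has rank 18, and its Smith normal form has invariant factors (1,1,1,1,1,1,1,1,1,1,1,1,1,1,1,1,1,2).

Computing H_k = (kernel of ∂_k) / (image of ∂_{k+1}):

  H_0: rank C_0 − rank ∂_1 = 11 − 8 = 3, and the invariant factors of ∂_1 are all 1, so H_0 ≅ Z^3.
  H_1: rank ker ∂_1 − rank ∂_2 = (27 − 8) − 18 = 1, and ∂_2 has invariant factor 2 > 1, so H_1 ≅ Z ⊕ Z_2.
  H_2: rank ker ∂_2 − rank ∂_3 = (18 − 18) − 0 = 0, and there is no ∂_3, so H_2 ≅ 0.

(K is a triangulation of the disjoint union of a set of 2 points and the Klein bottle.)

Hence the Betti numbers are b_0 = 3, b_1 = 1, b_2 = 0.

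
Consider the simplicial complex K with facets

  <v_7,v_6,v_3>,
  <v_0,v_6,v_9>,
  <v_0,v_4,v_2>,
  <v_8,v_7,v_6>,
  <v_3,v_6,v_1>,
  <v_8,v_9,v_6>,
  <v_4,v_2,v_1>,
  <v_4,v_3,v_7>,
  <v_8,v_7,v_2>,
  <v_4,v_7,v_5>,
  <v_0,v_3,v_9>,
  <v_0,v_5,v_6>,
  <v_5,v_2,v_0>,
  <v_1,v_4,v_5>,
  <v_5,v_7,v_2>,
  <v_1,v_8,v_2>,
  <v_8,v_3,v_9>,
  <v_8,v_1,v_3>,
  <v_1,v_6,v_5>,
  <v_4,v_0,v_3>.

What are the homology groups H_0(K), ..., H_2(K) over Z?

H_0 ≅ Z,  H_1 ≅ Z ⊕ Z/2,  H_2 = 0.

Take the total order v_0 < v_1 < v_2 < v_3 < v_4 < v_5 < v_6 < v_7 < v_8 < v_9 on the vertex set. Then K (dimension 2) consists of the simplices:

  0-simplices (10): [v_0], [v_1], [v_2], [v_3], [v_4], [v_5], [v_6], [v_7], [v_8], [v_9]
  1-simplices (30): (30 of them)
  2-simplices (20): (20 of them)

so the chain groups are C_0 ≅ Z^10, C_1 ≅ Z^30, C_2 ≅ Z^20.

Boundary ∂_1: C_1 → C_0 is given by ∂[p,q] = [q] − [p]. For instance
  ∂[v_2,v_8] = [v_8] − [v_2].
This gives a 10×30 integer matrix of rank 9; reducing to Smith normal form yields diagonal entries (1,1,1,1,1,1,1,1,1).

The boundary map ∂_2: C_2 → C_1 maps a triangle to the signed sum of its edges. For instance
  ∂[v_1,v_3,v_6] = [v_3,v_6] − [v_1,v_6] + [v_1,v_3],
  ∂[v_0,v_2,v_5] = [v_2,v_5] − [v_0,v_5] + [v_0,v_2].
The resulting 30×20 matrix has rank 20, and its Smith normal form has invariant factors (1,1,1,1,1,1,1,1,1,1,1,1,1,1,1,1,1,1,1,2).

Now H_k = ker ∂_k / im ∂_{k+1}, so:

  H_0: rank C_0 − rank ∂_1 = 10 − 9 = 1, and the invariant factors of ∂_1 are all 1, so H_0 ≅ Z.
  H_1: rank ker ∂_1 − rank ∂_2 = (30 − 9) − 20 = 1, and ∂_2 has invariant factor 2 > 1, so H_1 ≅ Z ⊕ Z/2.
  H_2: rank ker ∂_2 − rank ∂_3 = (20 − 20) − 0 = 0, and there is no ∂_3, so H_2 ≅ 0.

As a check, the Euler characteristic is 10 − 30 + 20 = 0, which agrees with 1 − 1 + 0 = 0.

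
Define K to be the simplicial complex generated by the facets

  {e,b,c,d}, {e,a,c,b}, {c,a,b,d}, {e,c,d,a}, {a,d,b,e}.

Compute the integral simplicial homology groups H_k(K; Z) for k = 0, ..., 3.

H_0 ≅ Z,  H_1 = 0,  H_2 = 0,  H_3 ≅ Z.

Take the total order a < b < c < d < e on the vertex set. Then K (dimension 3) consists of the simplices:

  0-simplices (5): a, b, c, d, e
  1-simplices (10): ab, ac, ad, ae, bc, bd, be, cd, ce, de
  2-simplices (10): abc, abd, abe, acd, ace, ade, bcd, bce, bde, cde
  3-simplices (5): abcd, abce, abde, acde, bcde

Hence C_0 ≅ Z^5, C_1 ≅ Z^10, C_2 ≅ Z^10, C_3 ≅ Z^5.

Boundary ∂_1: C_1 → C_0 maps an edge to its endpoints' difference, ∂[p,q] = q − p.
This gives a 5×10 integer matrix of rank 4; reducing to Smith normal form yields diagonal entries (1,1,1,1).

The boundary map ∂_2: C_2 → C_1 sends each 2-simplex [p,q,r] to [q,r] − [p,r] + [p,q]. For instance
  ∂bcd = cd − bd + bc,
  ∂abe = be − ae + ab.
The resulting 10×10 matrix has rank 6, and its Smith normal form has invariant factors (1,1,1,1,1,1).

The boundary map ∂_3: C_3 → C_2 sends each 3-simplex σ to the alternating sum Σ_i (−1)^i (σ with its i-th vertex removed). For instance
  ∂abcd = bcd − acd + abd − abc,
  ∂bcde = cde − bde + bce − bcd.
The 10×5 boundary matrix has rank 4 and Smith normal form diag(1,1,1,1).

Now H_k = ker ∂_k / im ∂_{k+1}, so:

  H_0: rank C_0 − rank ∂_1 = 5 − 4 = 1, and the invariant factors of ∂_1 are all 1, so H_0 = Z.
  H_1: rank ker ∂_1 − rank ∂_2 = (10 − 4) − 6 = 0, and the invariant factors of ∂_2 are all 1, so H_1 = 0.
  H_2: rank ker ∂_2 − rank ∂_3 = (10 − 6) − 4 = 0, and the invariant factors of ∂_3 are all 1, so H_2 = 0.
  H_3: rank ker ∂_3 − rank ∂_4 = (5 − 4) − 0 = 1, and there is no ∂_4, so H_3 = Z.

As a check, the Euler characteristic is 5 − 10 + 10 − 5 = 0, which agrees with 1 − 0 + 0 − 1 = 0.
(K is a triangulation of the 3-sphere S^3.)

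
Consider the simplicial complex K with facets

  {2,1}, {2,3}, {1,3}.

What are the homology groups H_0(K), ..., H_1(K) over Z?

We work with the vertex ordering 1 < 2 < 3. The simplices of K, each written with vertices in increasing order, are:

  0-simplices (3): [1], [2], [3]
  1-simplices (3): [1,2], [1,3], [2,3]

Hence C_0 ≅ Z^3, C_1 ≅ Z^3.

∂_1: C_1 → C_0 maps an edge to its endpoints' difference, ∂[p,q] = q − p. For instance
  ∂[1,2] = [2] − [1].
The 3×3 boundary matrix has rank 2 and Smith normal form diag(1,1).

Now H_k = ker ∂_k / im ∂_{k+1}, so:

  H_0: rank C_0 − rank ∂_1 = 3 − 2 = 1, and the invariant factors of ∂_1 are all 1, so H_0 = Z.
  H_1: rank ker ∂_1 − rank ∂_2 = (3 − 2) − 0 = 1, and there is no ∂_2, so H_1 = Z.

(K is a triangulation of the circle S^1.)

H_0 = Z,  H_1 = Z.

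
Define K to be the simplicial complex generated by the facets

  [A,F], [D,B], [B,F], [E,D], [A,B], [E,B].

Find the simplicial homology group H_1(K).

Take the total order A < B < D < E < F on the vertex set. Then K (dimension 1) consists of the simplices:

  0-simplices (5): A, B, D, E, F
  1-simplices (6): AB, AF, BD, BE, BF, DE

giving chain groups C_0 ≅ Z^5, C_1 ≅ Z^6.

The boundary map ∂_1: C_1 → C_0 is given by ∂[p,q] = [q] − [p]. For instance
  ∂DE = E − D.
As a 5×6 matrix over Z this has rank 4, with invariant factors (1,1,1,1).

Computing H_k = (kernel of ∂_k) / (image of ∂_{k+1}):

  H_1: rank ker ∂_1 − rank ∂_2 = (6 − 4) − 0 = 2, and there is no ∂_2, so H_1 = Z^2.

(K is a triangulation of a wedge of 2 circles.)

H_1 ≅ Z^2.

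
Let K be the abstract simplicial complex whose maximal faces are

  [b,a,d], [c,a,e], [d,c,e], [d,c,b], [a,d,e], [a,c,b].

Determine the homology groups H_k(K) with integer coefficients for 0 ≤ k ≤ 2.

H_0 ≅ Z,  H_1 = 0,  H_2 ≅ Z.

Order the vertices as a < b < c < d < e. Listing each simplex with vertices in this order, K has dimension 2 with simplices:

  0-simplices (5): a, b, c, d, e
  1-simplices (9): ab, ac, ad, ae, bc, bd, cd, ce, de
  2-simplices (6): abc, abd, ace, ade, bcd, cde

so the chain groups are C_0 ≅ Z^5, C_1 ≅ Z^9, C_2 ≅ Z^6.

∂_1: C_1 → C_0 maps an edge to its endpoints' difference, ∂[p,q] = q − p. For instance
  ∂de = e − d.
The 5×9 boundary matrix has rank 4 and Smith normal form diag(1,1,1,1).

Boundary ∂_2: C_2 → C_1 acts by ∂[p,q,r] = [q,r] − [p,r] + [p,q]. For instance
  ∂cde = de − ce + cd,
  ∂ade = de − ae + ad.
This gives a 9×6 integer matrix of rank 5; reducing to Smith normal form yields diagonal entries (1,1,1,1,1).

From H_k ≅ ker(∂_k) / im(∂_{k+1}) we obtain:

  H_0: rank C_0 − rank ∂_1 = 5 − 4 = 1, and the invariant factors of ∂_1 are all 1, so H_0 ≅ Z.
  H_1: rank ker ∂_1 − rank ∂_2 = (9 − 4) − 5 = 0, and the invariant factors of ∂_2 are all 1, so H_1 ≅ 0.
  H_2: rank ker ∂_2 − rank ∂_3 = (6 − 5) − 0 = 1, and there is no ∂_3, so H_2 ≅ Z.

As a check, the Euler characteristic is 5 − 9 + 6 = 2, which agrees with 1 − 0 + 1 = 2.
(K is a triangulation of the 2-sphere S^2.)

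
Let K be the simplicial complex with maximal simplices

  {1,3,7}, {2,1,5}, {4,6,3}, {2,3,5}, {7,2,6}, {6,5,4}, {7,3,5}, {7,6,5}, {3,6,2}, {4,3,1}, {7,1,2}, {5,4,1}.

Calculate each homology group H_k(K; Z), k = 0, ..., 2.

H_0 ≅ Z,  H_1 ≅ Z_2,  H_2 = 0.

We work with the vertex ordering 1 < 2 < 3 < 4 < 5 < 6 < 7. The simplices of K, each written with vertices in increasing order, are:

  0-simplices (7): [1], [2], [3], [4], [5], [6], [7]
  1-simplices (18): [1,2], [1,3], [1,4], [1,5], [1,7], [2,3], [2,5], [2,6], [2,7], [3,4], [3,5], [3,6], [3,7], [4,5], [4,6], [5,6], [5,7], [6,7]
  2-simplices (12): [1,2,5], [1,2,7], [1,3,4], [1,3,7], [1,4,5], [2,3,5], [2,3,6], [2,6,7], [3,4,6], [3,5,7], [4,5,6], [5,6,7]

so the chain groups are C_0 ≅ Z^7, C_1 ≅ Z^18, C_2 ≅ Z^12.

∂_1: C_1 → C_0 sends each edge [p,q] (with p < q) to q − p. For instance
  ∂[2,5] = [5] − [2].
The resulting 7×18 matrix has rank 6, and its Smith normal form has invariant factors (1,1,1,1,1,1).

Boundary ∂_2: C_2 → C_1 maps a triangle to the signed sum of its edges. For instance
  ∂[1,3,4] = [3,4] − [1,4] + [1,3],
  ∂[2,6,7] = [6,7] − [2,7] + [2,6].
The resulting 18×12 matrix has rank 12, and its Smith normal form has invariant factors (1,1,1,1,1,1,1,1,1,1,1,2).

Now H_k = ker ∂_k / im ∂_{k+1}, so:

  H_0: rank C_0 − rank ∂_1 = 7 − 6 = 1, and the invariant factors of ∂_1 are all 1, so H_0 = Z.
  H_1: rank ker ∂_1 − rank ∂_2 = (18 − 6) − 12 = 0, and ∂_2 has invariant factor 2 > 1, so H_1 = Z_2.
  H_2: rank ker ∂_2 − rank ∂_3 = (12 − 12) − 0 = 0, and there is no ∂_3, so H_2 = 0.

As a check, the Euler characteristic is 7 − 18 + 12 = 1, which agrees with 1 − 0 + 0 = 1.
(K is a triangulation of the real projective plane RP^2.)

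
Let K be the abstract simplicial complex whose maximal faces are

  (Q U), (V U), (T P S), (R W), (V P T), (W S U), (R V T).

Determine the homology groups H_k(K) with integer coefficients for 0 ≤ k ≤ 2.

H_0 ≅ Z,  H_1 ≅ Z^2,  H_2 = 0.

Order the vertices as P < Q < R < S < T < U < V < W. Listing each simplex with vertices in this order, K has dimension 2 with simplices:

  0-simplices (8): P, Q, R, S, T, U, V, W
  1-simplices (13): PS, PT, PV, QU, RT, RV, RW, ST, SU, SW, TV, UV, UW
  2-simplices (4): PST, PTV, RTV, SUW

Hence C_0 ≅ Z^8, C_1 ≅ Z^13, C_2 ≅ Z^4.

∂_1: C_1 → C_0 is given by ∂[p,q] = [q] − [p].
As a 8×13 matrix over Z this has rank 7, with invariant factors (1,1,1,1,1,1,1).

∂_2: C_2 → C_1 maps a triangle to the signed sum of its edges. For instance
  ∂RTV = TV − RV + RT,
  ∂SUW = UW − SW + SU.
The resulting 13×4 matrix has rank 4, and its Smith normal form has invariant factors (1,1,1,1).

From H_k ≅ ker(∂_k) / im(∂_{k+1}) we obtain:

  H_0: rank C_0 − rank ∂_1 = 8 − 7 = 1, and the invariant factors of ∂_1 are all 1, so H_0 = Z.
  H_1: rank ker ∂_1 − rank ∂_2 = (13 − 7) − 4 = 2, and the invariant factors of ∂_2 are all 1, so H_1 = Z^2.
  H_2: rank ker ∂_2 − rank ∂_3 = (4 − 4) − 0 = 0, and there is no ∂_3, so H_2 = 0.

As a check, the Euler characteristic is 8 − 13 + 4 = -1, which agrees with 1 − 2 + 0 = -1.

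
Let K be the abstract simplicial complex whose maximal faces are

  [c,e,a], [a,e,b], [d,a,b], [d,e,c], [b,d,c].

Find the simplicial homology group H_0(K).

H_0 = Z.

Take the total order a < b < c < d < e on the vertex set. Then K (dimension 2) consists of the simplices:

  0-simplices (5): a, b, c, d, e
  1-simplices (10): ab, ac, ad, ae, bc, bd, be, cd, ce, de
  2-simplices (5): abd, abe, ace, bcd, cde

giving chain groups C_0 ≅ Z^5, C_1 ≅ Z^10, C_2 ≅ Z^5.

∂_1: C_1 → C_0 maps an edge to its endpoints' difference, ∂[p,q] = q − p.
This gives a 5×10 integer matrix of rank 4; reducing to Smith normal form yields diagonal entries (1,1,1,1).

Boundary ∂_2: C_2 → C_1 maps a triangle to the signed sum of its edges. For instance
  ∂cde = de − ce + cd,
  ∂ace = ce − ae + ac.
As a 10×5 matrix over Z this has rank 5, with invariant factors (1,1,1,1,1).

Now H_k = ker ∂_k / im ∂_{k+1}, so:

  H_0: rank C_0 − rank ∂_1 = 5 − 4 = 1, and the invariant factors of ∂_1 are all 1, so H_0 = Z.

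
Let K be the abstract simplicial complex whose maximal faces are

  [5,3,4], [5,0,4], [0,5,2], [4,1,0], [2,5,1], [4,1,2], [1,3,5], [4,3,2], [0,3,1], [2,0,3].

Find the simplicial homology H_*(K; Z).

H_0 ≅ Z,  H_1 ≅ Z/2Z,  H_2 = 0.

K has 6 vertices, 15 edges, 10 triangles.
rank ∂_0 = 0, rank ∂_1 = 5 ⇒ b_0 = 6 − 0 − 5 = 1; all invariant factors of ∂_1 are 1 so no torsion. So H_0 = Z.
rank ∂_1 = 5, rank ∂_2 = 10 ⇒ b_1 = 15 − 5 − 10 = 0; ∂_2 has invariant factor(s) [2] giving torsion. So H_1 = Z/2Z.
rank ∂_2 = 10, rank ∂_3 = 0 ⇒ b_2 = 10 − 10 − 0 = 0. So H_2 = 0.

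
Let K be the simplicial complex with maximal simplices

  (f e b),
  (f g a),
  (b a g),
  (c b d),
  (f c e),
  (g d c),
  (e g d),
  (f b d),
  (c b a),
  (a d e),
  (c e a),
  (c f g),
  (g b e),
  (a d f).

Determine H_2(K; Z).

Take the total order a < b < c < d < e < f < g on the vertex set. Then K (dimension 2) consists of the simplices:

  0-simplices (7): a, b, c, d, e, f, g
  1-simplices (21): ab, ac, ad, ae, af, ag, bc, bd, be, bf, bg, cd, ce, cf, cg, de, df, dg, ef, eg, fg
  2-simplices (14): abc, abg, ace, ade, adf, afg, bcd, bdf, bef, beg, cdg, cef, cfg, deg

Hence C_0 ≅ Z^7, C_1 ≅ Z^21, C_2 ≅ Z^14.

The boundary map ∂_1: C_1 → C_0 maps an edge to its endpoints' difference, ∂[p,q] = q − p.
As a 7×21 matrix over Z this has rank 6, with invariant factors (1,1,1,1,1,1).

Boundary ∂_2: C_2 → C_1 sends each 2-simplex [p,q,r] to [q,r] − [p,r] + [p,q]. For instance
  ∂bdf = df − bf + bd,
  ∂afg = fg − ag + af.
This gives a 21×14 integer matrix of rank 13; reducing to Smith normal form yields diagonal entries (1,1,1,1,1,1,1,1,1,1,1,1,1).

Reading off H_k = ker ∂_k / im ∂_{k+1}:

  H_2: rank ker ∂_2 − rank ∂_3 = (14 − 13) − 0 = 1, and there is no ∂_3, so H_2 ≅ Z.

H_2 ≅ Z.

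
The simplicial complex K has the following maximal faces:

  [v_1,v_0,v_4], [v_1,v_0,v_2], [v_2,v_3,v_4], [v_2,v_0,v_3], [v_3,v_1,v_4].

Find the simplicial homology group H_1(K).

H_1 = Z.

Fix the vertex order v_0 < v_1 < v_2 < v_3 < v_4 and write every simplex with vertices in increasing order. Then dim K = 2 and the simplices of K are:

  0-simplices (5): [v_0], [v_1], [v_2], [v_3], [v_4]
  1-simplices (10): [v_0,v_1], [v_0,v_2], [v_0,v_3], [v_0,v_4], [v_1,v_2], [v_1,v_3], [v_1,v_4], [v_2,v_3], [v_2,v_4], [v_3,v_4]
  2-simplices (5): [v_0,v_1,v_2], [v_0,v_1,v_4], [v_0,v_2,v_3], [v_1,v_3,v_4], [v_2,v_3,v_4]

giving chain groups C_0 ≅ Z^5, C_1 ≅ Z^10, C_2 ≅ Z^5.

The boundary map ∂_1: C_1 → C_0 sends each edge [p,q] (with p < q) to q − p. For instance
  ∂[v_0,v_1] = [v_1] − [v_0].
As a 5×10 matrix over Z this has rank 4, with invariant factors (1,1,1,1).

Boundary ∂_2: C_2 → C_1 acts by ∂[p,q,r] = [q,r] − [p,r] + [p,q]. For instance
  ∂[v_0,v_2,v_3] = [v_2,v_3] − [v_0,v_3] + [v_0,v_2],
  ∂[v_0,v_1,v_2] = [v_1,v_2] − [v_0,v_2] + [v_0,v_1].
The 10×5 boundary matrix has rank 5 and Smith normal form diag(1,1,1,1,1).

Computing H_k = (kernel of ∂_k) / (image of ∂_{k+1}):

  H_1: rank ker ∂_1 − rank ∂_2 = (10 − 4) − 5 = 1, and the invariant factors of ∂_2 are all 1, so H_1 ≅ Z.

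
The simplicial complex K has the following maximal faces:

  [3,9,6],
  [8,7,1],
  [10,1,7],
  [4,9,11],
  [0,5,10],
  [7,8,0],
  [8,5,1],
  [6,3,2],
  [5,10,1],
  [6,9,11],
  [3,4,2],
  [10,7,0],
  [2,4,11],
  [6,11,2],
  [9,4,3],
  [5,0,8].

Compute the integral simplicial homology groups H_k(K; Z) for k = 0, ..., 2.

Take the total order 0 < 1 < 2 < 3 < 4 < 5 < 6 < 7 < 8 < 9 < 10 < 11 on the vertex set. Then K (dimension 2) consists of the simplices:

  0-simplices (12): [0], [1], [2], [3], [4], [5], [6], [7], [8], [9], [10], [11]
  1-simplices (24): (24 of them)
  2-simplices (16): [0,5,8], [0,5,10], [0,7,8], [0,7,10], [1,5,8], [1,5,10], [1,7,8], [1,7,10], [2,3,4], [2,3,6], [2,4,11], [2,6,11], [3,4,9], [3,6,9], [4,9,11], [6,9,11]

giving chain groups C_0 ≅ Z^12, C_1 ≅ Z^24, C_2 ≅ Z^16.

Boundary ∂_1: C_1 → C_0 is given by ∂[p,q] = [q] − [p].
The 12×24 boundary matrix has rank 10 and Smith normal form diag(1,1,1,1,1,1,1,1,1,1).

The boundary map ∂_2: C_2 → C_1 acts by ∂[p,q,r] = [q,r] − [p,r] + [p,q]. For instance
  ∂[1,7,8] = [7,8] − [1,8] + [1,7],
  ∂[2,4,11] = [4,11] − [2,11] + [2,4].
As a 24×16 matrix over Z this has rank 14, with invariant factors (1,1,1,1,1,1,1,1,1,1,1,1,1,1).

Now H_k = ker ∂_k / im ∂_{k+1}, so:

  H_0: rank C_0 − rank ∂_1 = 12 − 10 = 2, and the invariant factors of ∂_1 are all 1, so H_0 = Z^2.
  H_1: rank ker ∂_1 − rank ∂_2 = (24 − 10) − 14 = 0, and the invariant factors of ∂_2 are all 1, so H_1 = 0.
  H_2: rank ker ∂_2 − rank ∂_3 = (16 − 14) − 0 = 2, and there is no ∂_3, so H_2 = Z^2.

H_0 = Z^2,  H_1 = 0,  H_2 = Z^2.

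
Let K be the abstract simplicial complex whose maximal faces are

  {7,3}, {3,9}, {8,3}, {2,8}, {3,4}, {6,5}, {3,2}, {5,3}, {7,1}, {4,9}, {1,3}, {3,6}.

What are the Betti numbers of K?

b_0 = 1, b_1 = 4.

K has 9 vertices, 12 edges.
rank ∂_0 = 0, rank ∂_1 = 8 ⇒ b_0 = 9 − 0 − 8 = 1; all invariant factors of ∂_1 are 1 so no torsion. So H_0 = Z.
rank ∂_1 = 8, rank ∂_2 = 0 ⇒ b_1 = 12 − 8 − 0 = 4. So H_1 = Z^4.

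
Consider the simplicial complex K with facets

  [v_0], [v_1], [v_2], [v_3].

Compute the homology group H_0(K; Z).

Order the vertices as v_0 < v_1 < v_2 < v_3. Listing each simplex with vertices in this order, K has dimension 0 with simplices:

  0-simplices (4): [v_0], [v_1], [v_2], [v_3]

so the chain groups are C_0 ≅ Z^4.

Now H_k = ker ∂_k / im ∂_{k+1}, so:

  H_0: rank C_0 − rank ∂_1 = 4 − 0 = 4, and there is no ∂_1, so H_0 = Z^4.

H_0 ≅ Z^4.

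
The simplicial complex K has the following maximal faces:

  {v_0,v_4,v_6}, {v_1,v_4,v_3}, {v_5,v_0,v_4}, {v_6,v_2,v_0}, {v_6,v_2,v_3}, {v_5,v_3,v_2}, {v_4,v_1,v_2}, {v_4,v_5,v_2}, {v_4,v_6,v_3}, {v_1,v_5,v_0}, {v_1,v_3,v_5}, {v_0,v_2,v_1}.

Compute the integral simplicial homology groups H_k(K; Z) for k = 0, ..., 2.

Take the total order v_0 < v_1 < v_2 < v_3 < v_4 < v_5 < v_6 on the vertex set. Then K (dimension 2) consists of the simplices:

  0-simplices (7): [v_0], [v_1], [v_2], [v_3], [v_4], [v_5], [v_6]
  1-simplices (18): (18 of them)
  2-simplices (12): (12 of them)

giving chain groups C_0 ≅ Z^7, C_1 ≅ Z^18, C_2 ≅ Z^12.

∂_1: C_1 → C_0 sends each edge [p,q] (with p < q) to q − p.
This gives a 7×18 integer matrix of rank 6; reducing to Smith normal form yields diagonal entries (1,1,1,1,1,1).

Boundary ∂_2: C_2 → C_1 sends each 2-simplex [p,q,r] to [q,r] − [p,r] + [p,q]. For instance
  ∂[v_1,v_3,v_4] = [v_3,v_4] − [v_1,v_4] + [v_1,v_3],
  ∂[v_0,v_4,v_5] = [v_4,v_5] − [v_0,v_5] + [v_0,v_4].
The 18×12 boundary matrix has rank 12 and Smith normal form diag(1,1,1,1,1,1,1,1,1,1,1,2).

Computing H_k = (kernel of ∂_k) / (image of ∂_{k+1}):

  H_0: rank C_0 − rank ∂_1 = 7 − 6 = 1, and the invariant factors of ∂_1 are all 1, so H_0 ≅ Z.
  H_1: rank ker ∂_1 − rank ∂_2 = (18 − 6) − 12 = 0, and ∂_2 has invariant factor 2 > 1, so H_1 ≅ Z/2.
  H_2: rank ker ∂_2 − rank ∂_3 = (12 − 12) − 0 = 0, and there is no ∂_3, so H_2 ≅ 0.

As a check, the Euler characteristic is 7 − 18 + 12 = 1, which agrees with 1 − 0 + 0 = 1.
(K is a triangulation of the real projective plane RP^2.)

H_0 = Z,  H_1 = Z/2,  H_2 = 0.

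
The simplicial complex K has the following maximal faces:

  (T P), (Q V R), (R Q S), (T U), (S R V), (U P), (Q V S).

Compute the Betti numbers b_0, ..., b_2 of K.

K has 7 vertices, 9 edges, 4 triangles.
rank ∂_0 = 0, rank ∂_1 = 5 ⇒ b_0 = 7 − 0 − 5 = 2; all invariant factors of ∂_1 are 1 so no torsion. So H_0 = Z^2.
rank ∂_1 = 5, rank ∂_2 = 3 ⇒ b_1 = 9 − 5 − 3 = 1; all invariant factors of ∂_2 are 1 so no torsion. So H_1 = Z.
rank ∂_2 = 3, rank ∂_3 = 0 ⇒ b_2 = 4 − 3 − 0 = 1. So H_2 = Z.

b_0 = 2, b_1 = 1, b_2 = 1.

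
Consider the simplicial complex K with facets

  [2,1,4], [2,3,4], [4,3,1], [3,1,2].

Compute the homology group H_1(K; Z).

Take the total order 1 < 2 < 3 < 4 on the vertex set. Then K (dimension 2) consists of the simplices:

  0-simplices (4): [1], [2], [3], [4]
  1-simplices (6): [1,2], [1,3], [1,4], [2,3], [2,4], [3,4]
  2-simplices (4): [1,2,3], [1,2,4], [1,3,4], [2,3,4]

Hence C_0 ≅ Z^4, C_1 ≅ Z^6, C_2 ≅ Z^4.

The boundary map ∂_1: C_1 → C_0 is given by ∂[p,q] = [q] − [p]. For instance
  ∂[3,4] = [4] − [3].
The resulting 4×6 matrix has rank 3, and its Smith normal form has invariant factors (1,1,1).

∂_2: C_2 → C_1 maps a triangle to the signed sum of its edges. For instance
  ∂[1,3,4] = [3,4] − [1,4] + [1,3],
  ∂[2,3,4] = [3,4] − [2,4] + [2,3].
As a 6×4 matrix over Z this has rank 3, with invariant factors (1,1,1).

Reading off H_k = ker ∂_k / im ∂_{k+1}:

  H_1: rank ker ∂_1 − rank ∂_2 = (6 − 3) − 3 = 0, and the invariant factors of ∂_2 are all 1, so H_1 ≅ 0.

(K is a triangulation of the 2-sphere S^2.)

H_1 ≅ 0.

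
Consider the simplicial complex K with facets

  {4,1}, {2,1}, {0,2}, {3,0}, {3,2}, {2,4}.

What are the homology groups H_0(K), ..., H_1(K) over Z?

Order the vertices as 0 < 1 < 2 < 3 < 4. Listing each simplex with vertices in this order, K has dimension 1 with simplices:

  0-simplices (5): [0], [1], [2], [3], [4]
  1-simplices (6): [0,2], [0,3], [1,2], [1,4], [2,3], [2,4]

Hence C_0 ≅ Z^5, C_1 ≅ Z^6.

The boundary map ∂_1: C_1 → C_0 maps an edge to its endpoints' difference, ∂[p,q] = q − p.
The 5×6 boundary matrix has rank 4 and Smith normal form diag(1,1,1,1).

Now H_k = ker ∂_k / im ∂_{k+1}, so:

  H_0: rank C_0 − rank ∂_1 = 5 − 4 = 1, and the invariant factors of ∂_1 are all 1, so H_0 = Z.
  H_1: rank ker ∂_1 − rank ∂_2 = (6 − 4) − 0 = 2, and there is no ∂_2, so H_1 = Z^2.

(K is a triangulation of a wedge of 2 circles.)

H_0 = Z,  H_1 = Z^2.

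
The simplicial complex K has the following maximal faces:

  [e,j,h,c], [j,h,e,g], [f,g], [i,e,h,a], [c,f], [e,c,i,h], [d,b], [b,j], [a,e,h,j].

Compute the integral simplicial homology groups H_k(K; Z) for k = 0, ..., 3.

H_0 ≅ Z,  H_1 ≅ Z,  H_2 = 0,  H_3 = 0.

Order the vertices as a < b < c < d < e < f < g < h < i < j. Listing each simplex with vertices in this order, K has dimension 3 with simplices:

  0-simplices (10): a, b, c, d, e, f, g, h, i, j
  1-simplices (20): ae, ah, ai, aj, bd, bj, ce, cf, ch, ci, cj, eg, eh, ei, ej, fg, gh, gj, hi, hj
  2-simplices (15): aeh, aei, aej, ahi, ahj, ceh, cei, cej, chi, chj, egh, egj, ehi, ehj, ghj
  3-simplices (5): aehi, aehj, cehi, cehj, eghj

so the chain groups are C_0 ≅ Z^10, C_1 ≅ Z^20, C_2 ≅ Z^15, C_3 ≅ Z^5.

∂_1: C_1 → C_0 sends each edge [p,q] (with p < q) to q − p. For instance
  ∂eg = g − e.
The resulting 10×20 matrix has rank 9, and its Smith normal form has invariant factors (1,1,1,1,1,1,1,1,1).

The boundary map ∂_2: C_2 → C_1 sends each 2-simplex [p,q,r] to [q,r] − [p,r] + [p,q]. For instance
  ∂ehi = hi − ei + eh,
  ∂ceh = eh − ch + ce.
The 20×15 boundary matrix has rank 10 and Smith normal form diag(1,1,1,1,1,1,1,1,1,1).

The boundary map ∂_3: C_3 → C_2 sends each 3-simplex σ to the alternating sum Σ_i (−1)^i (σ with its i-th vertex removed). For instance
  ∂aehj = ehj − ahj + aej − aeh,
  ∂eghj = ghj − ehj + egj − egh.
This gives a 15×5 integer matrix of rank 5; reducing to Smith normal form yields diagonal entries (1,1,1,1,1).

Computing H_k = (kernel of ∂_k) / (image of ∂_{k+1}):

  H_0: rank C_0 − rank ∂_1 = 10 − 9 = 1, and the invariant factors of ∂_1 are all 1, so H_0 = Z.
  H_1: rank ker ∂_1 − rank ∂_2 = (20 − 9) − 10 = 1, and the invariant factors of ∂_2 are all 1, so H_1 = Z.
  H_2: rank ker ∂_2 − rank ∂_3 = (15 − 10) − 5 = 0, and the invariant factors of ∂_3 are all 1, so H_2 = 0.
  H_3: rank ker ∂_3 − rank ∂_4 = (5 − 5) − 0 = 0, and there is no ∂_4, so H_3 = 0.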